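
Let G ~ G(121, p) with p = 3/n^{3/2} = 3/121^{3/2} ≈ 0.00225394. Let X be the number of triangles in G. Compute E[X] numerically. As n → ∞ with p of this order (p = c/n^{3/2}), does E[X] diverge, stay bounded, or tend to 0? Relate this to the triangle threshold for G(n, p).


Number of potential triangles: C(121, 3) = 287980.
Each occurs with probability p³ ≈ (0.00225394)³ ≈ 1.14506357e-08.
By linearity: E[X] = C(121, 3)·p³ ≈ 287980 · 1.14506357e-08 ≈ 0.003298.
Since α = 3/2 > 1, p = c/n^{3/2} = o(1/n) is below the triangle threshold p ~ 1/n. Asymptotically E[X] ~ (c³/6)·n^{3(1−α)} = (3³/6)·n^{-1.5} → 0, so by Markov's inequality G has no triangles w.h.p.

E[X] ≈ 0.003298; in regime p = Θ(1/n^{3/2}) E[X] tends to 0 (below the triangle threshold p ~ 1/n).


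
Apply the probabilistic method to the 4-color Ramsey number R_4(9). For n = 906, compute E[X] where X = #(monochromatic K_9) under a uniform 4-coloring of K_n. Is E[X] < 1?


E[X] = C(906, 9) · 4^{1 − 36} = 1089130176400609441450 · 4^{−35} = 1089130176400609441450/1180591620717411303424.
As a reduced fraction: E[X] = 544565088200304720725/590295810358705651712 ≈ 0.923.
Is E[X] < 1? YES.
Since E[X] < 1, there exists a 4-coloring of K_{906} with no monochromatic K_9; hence R_4(9) > 906.

E[X] = 544565088200304720725/590295810358705651712 ≈ 0.923; E[X] < 1, so R_4(9) > 906.


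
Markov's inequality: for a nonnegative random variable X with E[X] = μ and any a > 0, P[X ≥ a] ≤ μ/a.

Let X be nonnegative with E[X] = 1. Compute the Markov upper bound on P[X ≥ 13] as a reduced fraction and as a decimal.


μ = E[X] = 1, a = 13.
Markov: P[X ≥ 13] ≤ μ/a = (1)/13 = 1/13.
Numerically: ≈ 0.076923.
(Since a = 13 > μ = 1.000000, the bound 1/13 is < 1 and informative.)

P[X ≥ 13] ≤ 1/13 ≈ 0.076923.


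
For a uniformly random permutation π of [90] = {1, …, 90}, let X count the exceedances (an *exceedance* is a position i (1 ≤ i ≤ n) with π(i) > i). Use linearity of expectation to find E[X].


Write X = Σ_{i=1}^{90} X_i, where X_i = 1_{π(i) > i}.
For each fixed i, π(i) is uniform over {1, …, 90} (marginal of a uniform permutation), so P[π(i) > i] = (n − i)/n. Summing: Σ_{i=1}^{90} (n − i)/n = (0 + 1 + … + 89)/90 = 90(90 − 1)/(2·90) = (90 − 1)/2.
Hence E[X] = Σ_{i=1}^{90} (90 − i)/90 = 89/2 ≈ 44.5000.

E[X] = 89/2 = 44.5000.


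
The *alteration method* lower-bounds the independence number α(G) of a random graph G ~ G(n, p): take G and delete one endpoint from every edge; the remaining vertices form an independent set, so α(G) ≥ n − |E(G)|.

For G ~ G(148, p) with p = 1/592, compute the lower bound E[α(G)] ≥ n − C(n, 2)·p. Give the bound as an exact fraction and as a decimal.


E[|E(G)|] = C(148, 2)·p = 10878 · (1/592) = 147/8.
E[α(G)] ≥ n − E[|E(G)|] = 148 − 147/8 = 1037/8.
Numerically: ≈ 129.625.
(This is only a lower bound; the true E[α(G)] may be larger.)

E[α(G)] ≥ 1037/8 ≈ 129.625.


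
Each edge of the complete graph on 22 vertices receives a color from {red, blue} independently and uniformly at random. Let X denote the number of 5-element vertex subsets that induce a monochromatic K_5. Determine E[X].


Let X = Σ_S X_S over the C(22, 5) = 26334 subsets S of size 5, where X_S = 1 if the K_5 on S is monochromatic.
For a fixed S, the K_5 on S has C(5, 2) = 10 edges. P[all 10 edges red] = (1/2)^10, and likewise for blue, so P[monochromatic] = 2·(1/2)^10 = 2^{1 − 10} = 1/512.
Summing: E[X] = C(22, 5) · 2^{1 − 10} = 26334 · 1/512 = 13167/256.
Numerically: E[X] ≈ 51.434.

E[X] = C(22,5)·2^(1−C(5,2)) = 13167/256 ≈ 51.434.


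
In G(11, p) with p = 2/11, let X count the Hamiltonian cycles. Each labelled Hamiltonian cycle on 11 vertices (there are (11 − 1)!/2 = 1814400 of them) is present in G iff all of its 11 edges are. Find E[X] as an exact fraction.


K_11 has (11 − 1)!/2 = 1814400 labelled Hamiltonian cycles.
For each such Hamiltonian cycle H, let X_H = 1 if all 11 edges of H are present in G. Then P[X_H = 1] = p^{11} = (2/11)^{11} = 2048/285311670611.
By linearity: E[X] = Σ_H E[X_H] = 1814400 · p^{11} = 1814400 · 2048/285311670611 = 3715891200/285311670611.
Numerically: E[X] ≈ 0.013024.

E[X] = 1814400 · (2/11)^{11} = 3715891200/285311670611 ≈ 0.013024.


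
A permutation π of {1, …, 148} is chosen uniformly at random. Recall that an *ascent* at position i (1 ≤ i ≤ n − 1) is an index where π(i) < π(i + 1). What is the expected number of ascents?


Write X = Σ X_I over i = 1, …, 147, with X_I the indicator of one ascent.
There are 147 indicators.
For each fixed i, the pair (π(i), π(i+1)) is a uniformly random ordered pair of distinct values from {1, …, 148}; by symmetry P[π(i) < π(i+1)] = 1/2.
By linearity: E[X] = 147 · (1/2) = (148 − 1) · (1/2) = 147/2 ≈ 73.50000.

E[X] = 147/2 = 73.50000.


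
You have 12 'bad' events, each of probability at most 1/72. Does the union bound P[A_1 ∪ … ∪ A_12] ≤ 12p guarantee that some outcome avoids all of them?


Union bound: P[∪_{i=1}^{12} A_i] ≤ Σ_i P[A_i] ≤ 12·p = 12·(1/72) = 1/6.
Numerically: 1/6 ≈ 0.16667.
Is 1/6 < 1? YES.
Since P[∪ A_i] ≤ 1/6 < 1, the complement has P[∩ A_i^c] ≥ 1 − 1/6 = 5/6 > 0, so some outcome avoids every A_i.

12·p = 1/6 ≈ 0.16667; existence CERTIFIED by the union bound.


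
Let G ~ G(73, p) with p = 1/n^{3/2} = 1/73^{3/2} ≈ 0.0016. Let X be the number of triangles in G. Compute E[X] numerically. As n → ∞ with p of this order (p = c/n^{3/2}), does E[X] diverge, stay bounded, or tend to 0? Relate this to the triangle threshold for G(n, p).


Number of potential triangles: C(73, 3) = 62196.
Each occurs with probability p³ ≈ (0.0016)³ ≈ 4.12142e-09.
By linearity: E[X] = C(73, 3)·p³ ≈ 62196 · 4.12142e-09 ≈ 0.000.
Since α = 3/2 > 1, p = c/n^{3/2} = o(1/n) is below the triangle threshold p ~ 1/n. Asymptotically E[X] ~ (c³/6)·n^{3(1−α)} = (1³/6)·n^{-1.5} → 0, so by Markov's inequality G has no triangles w.h.p.

E[X] ≈ 0.000; in regime p = Θ(1/n^{3/2}) E[X] tends to 0 (below the triangle threshold p ~ 1/n).


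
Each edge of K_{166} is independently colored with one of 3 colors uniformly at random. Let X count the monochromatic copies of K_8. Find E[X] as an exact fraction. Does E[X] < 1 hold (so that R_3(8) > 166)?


E[X] = C(166, 8) · 3^{1 − 28} = 12049276177620 · 3^{−27} = 12049276177620/7625597484987.
As a reduced fraction: E[X] = 148756496020/94143178827 ≈ 1.580.
Is E[X] < 1? NO.
Since E[X] ≥ 1, the first-moment bound is inconclusive at n = 166; it does NOT by itself certify R_3(8) > 166.

E[X] = 148756496020/94143178827 ≈ 1.580; E[X] ≥ 1; first-moment method inconclusive here.


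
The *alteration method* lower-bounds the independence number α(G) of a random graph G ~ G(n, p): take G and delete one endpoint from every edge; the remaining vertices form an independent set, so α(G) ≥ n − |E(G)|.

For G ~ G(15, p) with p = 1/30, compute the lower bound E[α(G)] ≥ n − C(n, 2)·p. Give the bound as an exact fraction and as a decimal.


E[|E(G)|] = C(15, 2)·p = 105 · (1/30) = 7/2.
E[α(G)] ≥ n − E[|E(G)|] = 15 − 7/2 = 23/2.
Numerically: ≈ 11.500.
(This is only a lower bound; the true E[α(G)] may be larger.)

E[α(G)] ≥ 23/2 ≈ 11.500.


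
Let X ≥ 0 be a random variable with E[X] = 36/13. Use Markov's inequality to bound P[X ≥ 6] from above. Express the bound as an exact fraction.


μ = E[X] = 36/13, a = 6.
Markov: P[X ≥ 6] ≤ μ/a = (36/13)/6 = 6/13.
Numerically: ≈ 0.46154.
(Since a = 6 > μ = 2.76923, the bound 6/13 is < 1 and informative.)

P[X ≥ 6] ≤ 6/13 ≈ 0.46154.


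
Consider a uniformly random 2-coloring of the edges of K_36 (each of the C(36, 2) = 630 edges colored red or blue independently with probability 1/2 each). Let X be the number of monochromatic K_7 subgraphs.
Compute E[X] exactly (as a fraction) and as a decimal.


Let X = Σ_S X_S over the C(36, 7) = 8347680 subsets S of size 7, where X_S = 1 if the K_7 on S is monochromatic.
For a fixed S, the K_7 on S has C(7, 2) = 21 edges. P[all 21 edges red] = (1/2)^21, and likewise for blue, so P[monochromatic] = 2·(1/2)^21 = 2^{1 − 21} = 1/1048576.
Summing: E[X] = C(36, 7) · 2^{1 − 21} = 8347680 · 1/1048576 = 260865/32768.
Numerically: E[X] ≈ 7.960968.

E[X] = C(36,7)·2^(1−C(7,2)) = 260865/32768 ≈ 7.960968.


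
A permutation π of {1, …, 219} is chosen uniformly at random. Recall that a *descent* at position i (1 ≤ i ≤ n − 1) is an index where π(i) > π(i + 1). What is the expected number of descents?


Write X = Σ X_I over i = 1, …, 218, with X_I the indicator of one descent.
There are 218 indicators.
For each fixed i, the pair (π(i), π(i+1)) is a uniformly random ordered pair of distinct values from {1, …, 219}; by symmetry P[π(i) > π(i+1)] = 1/2.
By linearity: E[X] = 218 · (1/2) = (219 − 1) · (1/2) = 109 ≈ 109.000000.

E[X] = 109 = 109.000000.


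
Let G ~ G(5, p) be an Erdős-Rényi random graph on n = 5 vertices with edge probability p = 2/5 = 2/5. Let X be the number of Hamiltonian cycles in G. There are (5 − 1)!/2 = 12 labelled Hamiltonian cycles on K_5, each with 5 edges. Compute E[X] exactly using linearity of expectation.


K_5 has (5 − 1)!/2 = 12 labelled Hamiltonian cycles.
For each such Hamiltonian cycle H, let X_H = 1 if all 5 edges of H are present in G. Then P[X_H = 1] = p^{5} = (2/5)^{5} = 32/3125.
By linearity: E[X] = Σ_H E[X_H] = 12 · p^{5} = 12 · 32/3125 = 384/3125.
Numerically: E[X] ≈ 0.123.

E[X] = 12 · (2/5)^{5} = 384/3125 ≈ 0.123.


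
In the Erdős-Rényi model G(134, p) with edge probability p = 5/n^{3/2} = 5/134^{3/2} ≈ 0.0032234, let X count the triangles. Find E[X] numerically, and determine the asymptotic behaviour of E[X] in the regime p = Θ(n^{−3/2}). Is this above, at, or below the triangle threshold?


Number of potential triangles: C(134, 3) = 392084.
Each occurs with probability p³ ≈ (0.0032234)³ ≈ 3.3491795e-08.
By linearity: E[X] = C(134, 3)·p³ ≈ 392084 · 3.3491795e-08 ≈ 0.01313.
Since α = 3/2 > 1, p = c/n^{3/2} = o(1/n) is below the triangle threshold p ~ 1/n. Asymptotically E[X] ~ (c³/6)·n^{3(1−α)} = (5³/6)·n^{-1.5} → 0, so by Markov's inequality G has no triangles w.h.p.

E[X] ≈ 0.01313; in regime p = Θ(1/n^{3/2}) E[X] tends to 0 (below the triangle threshold p ~ 1/n).


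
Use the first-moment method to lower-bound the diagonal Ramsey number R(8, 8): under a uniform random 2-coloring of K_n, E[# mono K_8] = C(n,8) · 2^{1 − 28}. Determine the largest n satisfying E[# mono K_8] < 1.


We need C(n, 8) · 2^{1 − 28} < 1, i.e. C(n, 8) < 2^{28 − 1} = 134217728.
Check values of n near the boundary:
  n = 41: C(41, 8) = 95548245; 95548245 < 134217728? YES
  n = 42: C(42, 8) = 118030185; 118030185 < 134217728? YES
  n = 43: C(43, 8) = 145008513; 145008513 < 134217728? NO
  n = 44: C(44, 8) = 177232627; 177232627 < 134217728? NO
  n = 45: C(45, 8) = 215553195; 215553195 < 134217728? NO
The largest n with C(n, 8) < 134217728 is n = 42 (where E[X] = 118030185/134217728 ≈ 0.8794). Hence R(8, 8) > 42, i.e. R(8, 8) ≥ 43.

Largest n = 42; hence R(8, 8) > 42.


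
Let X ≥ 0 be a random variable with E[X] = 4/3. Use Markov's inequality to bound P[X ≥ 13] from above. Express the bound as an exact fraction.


μ = E[X] = 4/3, a = 13.
Markov: P[X ≥ 13] ≤ μ/a = (4/3)/13 = 4/39.
Numerically: ≈ 0.10256.
(Since a = 13 > μ = 1.33333, the bound 4/39 is < 1 and informative.)

P[X ≥ 13] ≤ 4/39 ≈ 0.10256.


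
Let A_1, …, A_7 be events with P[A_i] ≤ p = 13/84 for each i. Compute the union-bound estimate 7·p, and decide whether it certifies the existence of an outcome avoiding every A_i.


Union bound: P[∪_{i=1}^{7} A_i] ≤ Σ_i P[A_i] ≤ 7·p = 7·(13/84) = 13/12.
Numerically: 13/12 ≈ 1.0833333.
Is 13/12 < 1? NO.
Since the bound 13/12 is ≥ 1, the union bound is uninformative here; it does NOT by itself certify existence.

7·p = 13/12 ≈ 1.0833333; existence NOT certified by the union bound.


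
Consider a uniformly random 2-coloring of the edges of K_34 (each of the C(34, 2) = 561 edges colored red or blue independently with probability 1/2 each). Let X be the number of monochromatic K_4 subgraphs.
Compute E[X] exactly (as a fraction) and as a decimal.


Let X = Σ_S X_S over the C(34, 4) = 46376 subsets S of size 4, where X_S = 1 if the K_4 on S is monochromatic.
For a fixed S, the K_4 on S has C(4, 2) = 6 edges. P[all 6 edges red] = (1/2)^6, and likewise for blue, so P[monochromatic] = 2·(1/2)^6 = 2^{1 − 6} = 1/32.
By linearity: E[X] = C(34, 4) · 2^{1 − 6} = 46376 · 1/32 = 5797/4.
Numerically: E[X] ≈ 1449.2500.

E[X] = C(34,4)·2^(1−C(4,2)) = 5797/4 ≈ 1449.2500.


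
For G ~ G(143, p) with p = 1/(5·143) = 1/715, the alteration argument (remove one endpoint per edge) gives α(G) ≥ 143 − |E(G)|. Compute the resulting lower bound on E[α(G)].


E[|E(G)|] = C(143, 2)·p = 10153 · (1/715) = 71/5.
E[α(G)] ≥ n − E[|E(G)|] = 143 − 71/5 = 644/5.
Numerically: ≈ 128.8000.
(This is only a lower bound; the true E[α(G)] may be larger.)

E[α(G)] ≥ 644/5 ≈ 128.8000.


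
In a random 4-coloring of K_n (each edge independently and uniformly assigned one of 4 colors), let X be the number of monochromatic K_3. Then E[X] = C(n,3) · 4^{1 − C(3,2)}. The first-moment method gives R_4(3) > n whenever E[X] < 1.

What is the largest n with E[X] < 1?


We need C(n, 3) · 4^{1 − 3} < 1, i.e. C(n, 3) < 4^{3 − 1} = 16.
Check values of n near the boundary:
  n = 3: C(3, 3) = 1; 1 < 16? YES
  n = 4: C(4, 3) = 4; 4 < 16? YES
  n = 5: C(5, 3) = 10; 10 < 16? YES
  n = 6: C(6, 3) = 20; 20 < 16? NO
  n = 7: C(7, 3) = 35; 35 < 16? NO
The largest n with C(n, 3) < 16 is n = 5 (where E[X] = 5/8 ≈ 0.62500). Hence R_4(3) > 5, i.e. R_4(3) ≥ 6.

Largest n = 5; hence R_4(3) > 5.


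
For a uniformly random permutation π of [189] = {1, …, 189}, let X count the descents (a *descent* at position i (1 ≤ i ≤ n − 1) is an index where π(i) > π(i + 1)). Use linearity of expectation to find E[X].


Write X = Σ X_I over i = 1, …, 188, with X_I the indicator of one descent.
There are 188 indicators.
For each fixed i, the pair (π(i), π(i+1)) is a uniformly random ordered pair of distinct values from {1, …, 189}; by symmetry P[π(i) > π(i+1)] = 1/2.
By linearity: E[X] = 188 · (1/2) = (189 − 1) · (1/2) = 94 ≈ 94.000.

E[X] = 94 = 94.000.


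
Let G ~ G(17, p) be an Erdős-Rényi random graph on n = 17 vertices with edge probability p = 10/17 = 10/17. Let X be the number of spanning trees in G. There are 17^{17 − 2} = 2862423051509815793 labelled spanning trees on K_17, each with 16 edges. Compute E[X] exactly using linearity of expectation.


K_17 has 17^{17 − 2} = 2862423051509815793 labelled spanning trees.
For each such spanning tree H, let X_H = 1 if all 16 edges of H are present in G. Then P[X_H = 1] = p^{16} = (10/17)^{16} = 10000000000000000/48661191875666868481.
By linearity of expectation: E[X] = Σ_H E[X_H] = 2862423051509815793 · p^{16} = 2862423051509815793 · 10000000000000000/48661191875666868481 = 10000000000000000/17.
Numerically: E[X] ≈ 5.882e+14.

E[X] = 2862423051509815793 · (10/17)^{16} = 10000000000000000/17 ≈ 5.882e+14.


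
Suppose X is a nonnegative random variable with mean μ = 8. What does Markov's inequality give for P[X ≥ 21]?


μ = E[X] = 8, a = 21.
Markov: P[X ≥ 21] ≤ μ/a = (8)/21 = 8/21.
Numerically: ≈ 0.3810.
(Since a = 21 > μ = 8.0000, the bound 8/21 is < 1 and informative.)

P[X ≥ 21] ≤ 8/21 ≈ 0.3810.


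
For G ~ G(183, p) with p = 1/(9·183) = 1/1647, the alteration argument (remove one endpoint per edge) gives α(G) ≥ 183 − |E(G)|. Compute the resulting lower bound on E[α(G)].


E[|E(G)|] = C(183, 2)·p = 16653 · (1/1647) = 91/9.
E[α(G)] ≥ n − E[|E(G)|] = 183 − 91/9 = 1556/9.
Numerically: ≈ 172.88889.
(This is only a lower bound; the true E[α(G)] may be larger.)

E[α(G)] ≥ 1556/9 ≈ 172.88889.


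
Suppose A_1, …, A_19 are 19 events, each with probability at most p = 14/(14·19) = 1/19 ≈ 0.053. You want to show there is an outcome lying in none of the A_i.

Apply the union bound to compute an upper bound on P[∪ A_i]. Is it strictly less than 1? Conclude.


Union bound: P[∪_{i=1}^{19} A_i] ≤ Σ_i P[A_i] ≤ 19·p = 19·(1/19) = 1.
Numerically: 1 ≈ 1.000.
Is 1 < 1? NO.
Since the bound 1 is ≥ 1, the union bound is uninformative here; it does NOT by itself certify existence.

19·p = 1 ≈ 1.000; existence NOT certified by the union bound.


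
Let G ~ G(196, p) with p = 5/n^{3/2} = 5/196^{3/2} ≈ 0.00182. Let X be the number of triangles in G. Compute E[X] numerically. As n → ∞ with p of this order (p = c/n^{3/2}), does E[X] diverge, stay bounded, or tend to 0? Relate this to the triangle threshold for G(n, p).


Number of potential triangles: C(196, 3) = 1235780.
Each occurs with probability p³ ≈ (0.00182)³ ≈ 6.05003e-09.
By linearity: E[X] = C(196, 3)·p³ ≈ 1235780 · 6.05003e-09 ≈ 0.007.
Since α = 3/2 > 1, p = c/n^{3/2} = o(1/n) is below the triangle threshold p ~ 1/n. Asymptotically E[X] ~ (c³/6)·n^{3(1−α)} = (5³/6)·n^{-1.5} → 0, so by Markov's inequality G has no triangles w.h.p.

E[X] ≈ 0.007; in regime p = Θ(1/n^{3/2}) E[X] tends to 0 (below the triangle threshold p ~ 1/n).


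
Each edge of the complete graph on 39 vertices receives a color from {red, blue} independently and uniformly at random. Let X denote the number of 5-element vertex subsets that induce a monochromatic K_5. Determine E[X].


Let X = Σ_S X_S over the C(39, 5) = 575757 subsets S of size 5, where X_S = 1 if the K_5 on S is monochromatic.
For a fixed S, the K_5 on S has C(5, 2) = 10 edges. P[all 10 edges red] = (1/2)^10, and likewise for blue, so P[monochromatic] = 2·(1/2)^10 = 2^{1 − 10} = 1/512.
By linearity of expectation: E[X] = C(39, 5) · 2^{1 − 10} = 575757 · 1/512 = 575757/512.
Numerically: E[X] ≈ 1124.525.

E[X] = C(39,5)·2^(1−C(5,2)) = 575757/512 ≈ 1124.525.


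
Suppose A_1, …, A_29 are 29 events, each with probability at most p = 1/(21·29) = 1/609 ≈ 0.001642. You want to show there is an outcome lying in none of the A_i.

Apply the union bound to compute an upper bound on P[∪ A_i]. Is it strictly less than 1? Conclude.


Union bound: P[∪_{i=1}^{29} A_i] ≤ Σ_i P[A_i] ≤ 29·p = 29·(1/609) = 1/21.
Numerically: 1/21 ≈ 0.047619.
Is 1/21 < 1? YES.
Since P[∪ A_i] ≤ 1/21 < 1, the complement has P[∩ A_i^c] ≥ 1 − 1/21 = 20/21 > 0, so some outcome avoids every A_i.

29·p = 1/21 ≈ 0.047619; existence CERTIFIED by the union bound.


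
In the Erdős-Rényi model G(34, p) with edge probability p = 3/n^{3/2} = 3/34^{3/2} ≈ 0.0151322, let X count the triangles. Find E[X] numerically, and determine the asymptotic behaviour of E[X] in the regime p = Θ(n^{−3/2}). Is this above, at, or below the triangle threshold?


Number of potential triangles: C(34, 3) = 5984.
Each occurs with probability p³ ≈ (0.0151322)³ ≈ 3.46504307e-06.
By linearity: E[X] = C(34, 3)·p³ ≈ 5984 · 3.46504307e-06 ≈ 0.020735.
Since α = 3/2 > 1, p = c/n^{3/2} = o(1/n) is below the triangle threshold p ~ 1/n. Asymptotically E[X] ~ (c³/6)·n^{3(1−α)} = (3³/6)·n^{-1.5} → 0, so by Markov's inequality G has no triangles w.h.p.

E[X] ≈ 0.020735; in regime p = Θ(1/n^{3/2}) E[X] tends to 0 (below the triangle threshold p ~ 1/n).


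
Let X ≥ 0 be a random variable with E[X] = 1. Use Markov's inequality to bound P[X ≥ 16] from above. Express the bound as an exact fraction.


μ = E[X] = 1, a = 16.
Markov: P[X ≥ 16] ≤ μ/a = (1)/16 = 1/16.
Numerically: ≈ 0.06250.
(Since a = 16 > μ = 1.00000, the bound 1/16 is < 1 and informative.)

P[X ≥ 16] ≤ 1/16 ≈ 0.06250.


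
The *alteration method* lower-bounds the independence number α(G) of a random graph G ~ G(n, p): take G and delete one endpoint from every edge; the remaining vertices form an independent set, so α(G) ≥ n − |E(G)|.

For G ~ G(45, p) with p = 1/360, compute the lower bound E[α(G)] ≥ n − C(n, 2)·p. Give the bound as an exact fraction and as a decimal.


E[|E(G)|] = C(45, 2)·p = 990 · (1/360) = 11/4.
E[α(G)] ≥ n − E[|E(G)|] = 45 − 11/4 = 169/4.
Numerically: ≈ 42.250000.
(This is only a lower bound; the true E[α(G)] may be larger.)

E[α(G)] ≥ 169/4 ≈ 42.250000.


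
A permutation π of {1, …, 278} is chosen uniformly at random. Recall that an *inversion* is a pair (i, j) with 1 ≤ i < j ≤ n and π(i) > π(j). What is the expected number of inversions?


Write X = Σ X_I over the C(278, 2) = 38503 pairs i < j, with X_I the indicator of one inversion.
There are 38503 indicators.
For each fixed pair i < j, the values π(i) and π(j) are two distinct elements of {1, …, 278} in uniformly random order; by symmetry P[π(i) > π(j)] = 1/2.
By linearity: E[X] = 38503 · (1/2) = C(278, 2) · (1/2) = 38503/2 = 38503/2 ≈ 19251.500000.

E[X] = 38503/2 = 19251.500000.


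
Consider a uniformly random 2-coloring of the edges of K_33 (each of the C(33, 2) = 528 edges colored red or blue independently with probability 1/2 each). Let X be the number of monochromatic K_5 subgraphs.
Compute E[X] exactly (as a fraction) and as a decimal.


Let X = Σ_S X_S over the C(33, 5) = 237336 subsets S of size 5, where X_S = 1 if the K_5 on S is monochromatic.
For a fixed S, the K_5 on S has C(5, 2) = 10 edges. P[all 10 edges red] = (1/2)^10, and likewise for blue, so P[monochromatic] = 2·(1/2)^10 = 2^{1 − 10} = 1/512.
Summing: E[X] = C(33, 5) · 2^{1 − 10} = 237336 · 1/512 = 29667/64.
Numerically: E[X] ≈ 463.5469.

E[X] = C(33,5)·2^(1−C(5,2)) = 29667/64 ≈ 463.5469.


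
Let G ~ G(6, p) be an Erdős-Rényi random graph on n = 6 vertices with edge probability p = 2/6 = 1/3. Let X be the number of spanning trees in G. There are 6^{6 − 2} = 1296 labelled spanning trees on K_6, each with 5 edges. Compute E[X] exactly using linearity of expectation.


K_6 has 6^{6 − 2} = 1296 labelled spanning trees.
For each such spanning tree H, let X_H = 1 if all 5 edges of H are present in G. Then P[X_H = 1] = p^{5} = (1/3)^{5} = 1/243.
By linearity: E[X] = Σ_H E[X_H] = 1296 · p^{5} = 1296 · 1/243 = 16/3.
Numerically: E[X] ≈ 5.333.

E[X] = 1296 · (1/3)^{5} = 16/3 ≈ 5.333.


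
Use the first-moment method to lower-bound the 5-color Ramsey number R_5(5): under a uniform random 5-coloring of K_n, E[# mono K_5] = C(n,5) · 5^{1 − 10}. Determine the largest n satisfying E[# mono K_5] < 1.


We need C(n, 5) · 5^{1 − 10} < 1, i.e. C(n, 5) < 5^{10 − 1} = 1953125.
Check values of n near the boundary:
  n = 45: C(45, 5) = 1221759; 1221759 < 1953125? YES
  n = 46: C(46, 5) = 1370754; 1370754 < 1953125? YES
  n = 47: C(47, 5) = 1533939; 1533939 < 1953125? YES
  n = 48: C(48, 5) = 1712304; 1712304 < 1953125? YES
  n = 49: C(49, 5) = 1906884; 1906884 < 1953125? YES
  n = 50: C(50, 5) = 2118760; 2118760 < 1953125? NO
The largest n with C(n, 5) < 1953125 is n = 49 (where E[X] = 1906884/1953125 ≈ 0.9763246). Hence R_5(5) > 49, i.e. R_5(5) ≥ 50.

Largest n = 49; hence R_5(5) > 49.


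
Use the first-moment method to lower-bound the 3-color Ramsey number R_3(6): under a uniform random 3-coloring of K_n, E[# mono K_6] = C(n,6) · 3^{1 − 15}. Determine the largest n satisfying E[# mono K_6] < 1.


We need C(n, 6) · 3^{1 − 15} < 1, i.e. C(n, 6) < 3^{15 − 1} = 4782969.
Check values of n near the boundary:
  n = 35: C(35, 6) = 1623160; 1623160 < 4782969? YES
  n = 36: C(36, 6) = 1947792; 1947792 < 4782969? YES
  n = 37: C(37, 6) = 2324784; 2324784 < 4782969? YES
  n = 38: C(38, 6) = 2760681; 2760681 < 4782969? YES
  n = 39: C(39, 6) = 3262623; 3262623 < 4782969? YES
  n = 40: C(40, 6) = 3838380; 3838380 < 4782969? YES
  n = 41: C(41, 6) = 4496388; 4496388 < 4782969? YES
  n = 42: C(42, 6) = 5245786; 5245786 < 4782969? NO
  n = 43: C(43, 6) = 6096454; 6096454 < 4782969? NO
  n = 44: C(44, 6) = 7059052; 7059052 < 4782969? NO
The largest n with C(n, 6) < 4782969 is n = 41 (where E[X] = 1498796/1594323 ≈ 0.94008). Hence R_3(6) > 41, i.e. R_3(6) ≥ 42.

Largest n = 41; hence R_3(6) > 41.


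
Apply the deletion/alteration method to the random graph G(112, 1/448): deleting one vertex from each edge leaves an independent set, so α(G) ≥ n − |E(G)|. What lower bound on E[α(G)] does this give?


E[|E(G)|] = C(112, 2)·p = 6216 · (1/448) = 111/8.
E[α(G)] ≥ n − E[|E(G)|] = 112 − 111/8 = 785/8.
Numerically: ≈ 98.125.
(This is only a lower bound; the true E[α(G)] may be larger.)

E[α(G)] ≥ 785/8 ≈ 98.125.


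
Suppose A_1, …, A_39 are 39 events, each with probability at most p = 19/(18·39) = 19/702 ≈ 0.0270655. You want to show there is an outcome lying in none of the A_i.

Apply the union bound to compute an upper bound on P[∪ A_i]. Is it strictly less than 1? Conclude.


Union bound: P[∪_{i=1}^{39} A_i] ≤ Σ_i P[A_i] ≤ 39·p = 39·(19/702) = 19/18.
Numerically: 19/18 ≈ 1.0555556.
Is 19/18 < 1? NO.
Since the bound 19/18 is ≥ 1, the union bound is uninformative here; it does NOT by itself certify existence.

39·p = 19/18 ≈ 1.0555556; existence NOT certified by the union bound.


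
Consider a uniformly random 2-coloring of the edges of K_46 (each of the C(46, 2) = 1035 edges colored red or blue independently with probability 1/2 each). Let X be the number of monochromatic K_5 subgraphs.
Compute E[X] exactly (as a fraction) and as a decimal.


Let X = Σ_S X_S over the C(46, 5) = 1370754 subsets S of size 5, where X_S = 1 if the K_5 on S is monochromatic.
For a fixed S, the K_5 on S has C(5, 2) = 10 edges. P[all 10 edges red] = (1/2)^10, and likewise for blue, so P[monochromatic] = 2·(1/2)^10 = 2^{1 − 10} = 1/512.
By linearity of expectation: E[X] = C(46, 5) · 2^{1 − 10} = 1370754 · 1/512 = 685377/256.
Numerically: E[X] ≈ 2677.25391.

E[X] = C(46,5)·2^(1−C(5,2)) = 685377/256 ≈ 2677.25391.


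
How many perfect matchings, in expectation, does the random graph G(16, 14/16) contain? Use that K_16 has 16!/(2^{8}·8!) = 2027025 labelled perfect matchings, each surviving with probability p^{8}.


K_16 has 16!/(2^{8}·8!) = 2027025 labelled perfect matchings.
For each such perfect matching H, let X_H = 1 if all 8 edges of H are present in G. Then P[X_H = 1] = p^{8} = (7/8)^{8} = 5764801/16777216.
By linearity: E[X] = Σ_H E[X_H] = 2027025 · p^{8} = 2027025 · 5764801/16777216 = 11685395747025/16777216.
Numerically: E[X] ≈ 6.965e+05.

E[X] = 2027025 · (7/8)^{8} = 11685395747025/16777216 ≈ 6.965e+05.


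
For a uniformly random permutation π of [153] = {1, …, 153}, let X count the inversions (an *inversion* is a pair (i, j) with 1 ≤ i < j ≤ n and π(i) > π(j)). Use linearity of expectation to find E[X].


Write X = Σ X_I over the C(153, 2) = 11628 pairs i < j, with X_I the indicator of one inversion.
There are 11628 indicators.
For each fixed pair i < j, the values π(i) and π(j) are two distinct elements of {1, …, 153} in uniformly random order; by symmetry P[π(i) > π(j)] = 1/2.
By linearity: E[X] = 11628 · (1/2) = C(153, 2) · (1/2) = 11628/2 = 5814 ≈ 5814.000000.

E[X] = 5814 = 5814.000000.


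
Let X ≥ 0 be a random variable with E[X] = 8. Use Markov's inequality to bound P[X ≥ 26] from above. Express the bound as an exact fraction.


μ = E[X] = 8, a = 26.
Markov: P[X ≥ 26] ≤ μ/a = (8)/26 = 4/13.
Numerically: ≈ 0.30769.
(Since a = 26 > μ = 8.00000, the bound 4/13 is < 1 and informative.)

P[X ≥ 26] ≤ 4/13 ≈ 0.30769.


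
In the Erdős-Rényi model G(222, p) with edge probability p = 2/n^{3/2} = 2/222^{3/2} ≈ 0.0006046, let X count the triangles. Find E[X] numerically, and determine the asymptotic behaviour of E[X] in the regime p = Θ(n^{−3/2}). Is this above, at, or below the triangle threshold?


Number of potential triangles: C(222, 3) = 1798940.
Each occurs with probability p³ ≈ (0.0006046)³ ≈ 2.210556e-10.
By linearity: E[X] = C(222, 3)·p³ ≈ 1798940 · 2.210556e-10 ≈ 0.0004.
Since α = 3/2 > 1, p = c/n^{3/2} = o(1/n) is below the triangle threshold p ~ 1/n. Asymptotically E[X] ~ (c³/6)·n^{3(1−α)} = (2³/6)·n^{-1.5} → 0, so by Markov's inequality G has no triangles w.h.p.

E[X] ≈ 0.0004; in regime p = Θ(1/n^{3/2}) E[X] tends to 0 (below the triangle threshold p ~ 1/n).


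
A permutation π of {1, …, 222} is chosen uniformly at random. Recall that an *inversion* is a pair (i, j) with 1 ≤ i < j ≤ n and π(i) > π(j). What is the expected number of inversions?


Write X = Σ X_I over the C(222, 2) = 24531 pairs i < j, with X_I the indicator of one inversion.
There are 24531 indicators.
For each fixed pair i < j, the values π(i) and π(j) are two distinct elements of {1, …, 222} in uniformly random order; by symmetry P[π(i) > π(j)] = 1/2.
By linearity: E[X] = 24531 · (1/2) = C(222, 2) · (1/2) = 24531/2 = 24531/2 ≈ 12265.5000.

E[X] = 24531/2 = 12265.5000.


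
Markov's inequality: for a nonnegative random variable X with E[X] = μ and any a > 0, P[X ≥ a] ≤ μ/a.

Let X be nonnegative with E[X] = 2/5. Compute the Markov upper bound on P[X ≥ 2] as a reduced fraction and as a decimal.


μ = E[X] = 2/5, a = 2.
Markov: P[X ≥ 2] ≤ μ/a = (2/5)/2 = 1/5.
Numerically: ≈ 0.20000.
(Since a = 2 > μ = 0.40000, the bound 1/5 is < 1 and informative.)

P[X ≥ 2] ≤ 1/5 ≈ 0.20000.


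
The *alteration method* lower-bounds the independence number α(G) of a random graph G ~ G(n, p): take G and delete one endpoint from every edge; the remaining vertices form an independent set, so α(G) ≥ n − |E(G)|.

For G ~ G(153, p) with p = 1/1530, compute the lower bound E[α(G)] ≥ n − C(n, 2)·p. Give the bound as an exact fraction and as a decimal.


E[|E(G)|] = C(153, 2)·p = 11628 · (1/1530) = 38/5.
E[α(G)] ≥ n − E[|E(G)|] = 153 − 38/5 = 727/5.
Numerically: ≈ 145.400.
(This is only a lower bound; the true E[α(G)] may be larger.)

E[α(G)] ≥ 727/5 ≈ 145.400.


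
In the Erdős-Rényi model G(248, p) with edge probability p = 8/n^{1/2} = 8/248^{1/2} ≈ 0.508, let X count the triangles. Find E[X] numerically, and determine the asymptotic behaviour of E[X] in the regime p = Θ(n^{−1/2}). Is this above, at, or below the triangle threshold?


Number of potential triangles: C(248, 3) = 2511496.
Each occurs with probability p³ ≈ (0.508)³ ≈ 1.3109691e-01.
By linearity: E[X] = C(248, 3)·p³ ≈ 2511496 · 1.3109691e-01 ≈ 329249.35325.
Since α = 1/2 < 1, p = c/n^{1/2} ≫ 1/n is above the triangle threshold p ~ 1/n. Asymptotically E[X] ~ (c³/6)·n^{3(1−α)} = (8³/6)·n^{1.5} → ∞; triangles are abundant w.h.p.

E[X] ≈ 329249.35325; in regime p = Θ(1/n^{1/2}) E[X] diverges (above the triangle threshold p ~ 1/n).


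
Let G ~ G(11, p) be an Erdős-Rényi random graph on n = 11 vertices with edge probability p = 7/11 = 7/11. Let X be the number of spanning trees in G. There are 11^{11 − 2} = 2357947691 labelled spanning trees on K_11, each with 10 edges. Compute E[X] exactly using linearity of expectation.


K_11 has 11^{11 − 2} = 2357947691 labelled spanning trees.
For each such spanning tree H, let X_H = 1 if all 10 edges of H are present in G. Then P[X_H = 1] = p^{10} = (7/11)^{10} = 282475249/25937424601.
By linearity of expectation: E[X] = Σ_H E[X_H] = 2357947691 · p^{10} = 2357947691 · 282475249/25937424601 = 282475249/11.
Numerically: E[X] ≈ 2.57e+07.

E[X] = 2357947691 · (7/11)^{10} = 282475249/11 ≈ 2.57e+07.


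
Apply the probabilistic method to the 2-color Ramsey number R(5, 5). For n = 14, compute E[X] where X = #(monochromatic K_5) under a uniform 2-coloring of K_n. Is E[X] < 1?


E[X] = C(14, 5) · 2^{1 − 10} = 2002 · 2^{−9} = 2002/512.
As a reduced fraction: E[X] = 1001/256 ≈ 3.9102.
Is E[X] < 1? NO.
Since E[X] ≥ 1, the first-moment bound is inconclusive at n = 14; it does NOT by itself certify R(5, 5) > 14.

E[X] = 1001/256 ≈ 3.9102; E[X] ≥ 1; first-moment method inconclusive here.


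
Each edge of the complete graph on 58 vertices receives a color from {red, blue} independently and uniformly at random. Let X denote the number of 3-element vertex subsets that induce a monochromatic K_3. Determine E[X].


Let X = Σ_S X_S over the C(58, 3) = 30856 subsets S of size 3, where X_S = 1 if the K_3 on S is monochromatic.
For a fixed S, the K_3 on S has C(3, 2) = 3 edges. P[all 3 edges red] = (1/2)^3, and likewise for blue, so P[monochromatic] = 2·(1/2)^3 = 2^{1 − 3} = 1/4.
Summing: E[X] = C(58, 3) · 2^{1 − 3} = 30856 · 1/4 = 7714.
Numerically: E[X] ≈ 7714.00000.

E[X] = C(58,3)·2^(1−C(3,2)) = 7714 ≈ 7714.00000.


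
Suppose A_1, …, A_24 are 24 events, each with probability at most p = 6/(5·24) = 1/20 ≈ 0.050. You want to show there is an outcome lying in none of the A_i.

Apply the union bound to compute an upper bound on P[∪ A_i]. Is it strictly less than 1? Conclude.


Union bound: P[∪_{i=1}^{24} A_i] ≤ Σ_i P[A_i] ≤ 24·p = 24·(1/20) = 6/5.
Numerically: 6/5 ≈ 1.200.
Is 6/5 < 1? NO.
Since the bound 6/5 is ≥ 1, the union bound is uninformative here; it does NOT by itself certify existence.

24·p = 6/5 ≈ 1.200; existence NOT certified by the union bound.


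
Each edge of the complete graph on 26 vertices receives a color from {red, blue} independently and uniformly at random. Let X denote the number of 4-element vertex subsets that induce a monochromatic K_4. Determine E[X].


Let X = Σ_S X_S over the C(26, 4) = 14950 subsets S of size 4, where X_S = 1 if the K_4 on S is monochromatic.
For a fixed S, the K_4 on S has C(4, 2) = 6 edges. P[all 6 edges red] = (1/2)^6, and likewise for blue, so P[monochromatic] = 2·(1/2)^6 = 2^{1 − 6} = 1/32.
Summing: E[X] = C(26, 4) · 2^{1 − 6} = 14950 · 1/32 = 7475/16.
Numerically: E[X] ≈ 467.1875.

E[X] = C(26,4)·2^(1−C(4,2)) = 7475/16 ≈ 467.1875.


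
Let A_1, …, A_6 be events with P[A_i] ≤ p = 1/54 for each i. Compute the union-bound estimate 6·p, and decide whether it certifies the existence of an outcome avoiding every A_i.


Union bound: P[∪_{i=1}^{6} A_i] ≤ Σ_i P[A_i] ≤ 6·p = 6·(1/54) = 1/9.
Numerically: 1/9 ≈ 0.1111.
Is 1/9 < 1? YES.
Since P[∪ A_i] ≤ 1/9 < 1, the complement has P[∩ A_i^c] ≥ 1 − 1/9 = 8/9 > 0, so some outcome avoids every A_i.

6·p = 1/9 ≈ 0.1111; existence CERTIFIED by the union bound.


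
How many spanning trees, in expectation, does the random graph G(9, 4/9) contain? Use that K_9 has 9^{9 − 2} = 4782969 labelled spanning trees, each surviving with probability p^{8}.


K_9 has 9^{9 − 2} = 4782969 labelled spanning trees.
For each such spanning tree H, let X_H = 1 if all 8 edges of H are present in G. Then P[X_H = 1] = p^{8} = (4/9)^{8} = 65536/43046721.
By linearity of expectation: E[X] = Σ_H E[X_H] = 4782969 · p^{8} = 4782969 · 65536/43046721 = 65536/9.
Numerically: E[X] ≈ 7281.78.

E[X] = 4782969 · (4/9)^{8} = 65536/9 ≈ 7281.78.


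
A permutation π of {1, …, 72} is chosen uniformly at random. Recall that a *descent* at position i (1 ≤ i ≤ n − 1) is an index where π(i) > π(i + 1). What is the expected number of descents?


Write X = Σ X_I over i = 1, …, 71, with X_I the indicator of one descent.
There are 71 indicators.
For each fixed i, the pair (π(i), π(i+1)) is a uniformly random ordered pair of distinct values from {1, …, 72}; by symmetry P[π(i) > π(i+1)] = 1/2.
By linearity: E[X] = 71 · (1/2) = (72 − 1) · (1/2) = 71/2 ≈ 35.5000.

E[X] = 71/2 = 35.5000.


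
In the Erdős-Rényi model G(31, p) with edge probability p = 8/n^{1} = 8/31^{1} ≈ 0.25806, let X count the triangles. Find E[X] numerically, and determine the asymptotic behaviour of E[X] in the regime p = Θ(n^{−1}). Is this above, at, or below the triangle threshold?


Number of potential triangles: C(31, 3) = 4495.
Each occurs with probability p³ ≈ (0.25806)³ ≈ 1.7186399e-02.
By linearity: E[X] = C(31, 3)·p³ ≈ 4495 · 1.7186399e-02 ≈ 77.25286.
Here α = 1, so p = 8/n is exactly at the triangle threshold p ~ 1/n. Asymptotically E[X] → c³/6 = 8³/6 = 256/3 ≈ 85.33333, a bounded constant. In this regime the triangle count is asymptotically Poisson(c³/6).

E[X] ≈ 77.25286; in regime p = Θ(1/n^{1}) E[X] stays bounded (at the triangle threshold p ~ 1/n).


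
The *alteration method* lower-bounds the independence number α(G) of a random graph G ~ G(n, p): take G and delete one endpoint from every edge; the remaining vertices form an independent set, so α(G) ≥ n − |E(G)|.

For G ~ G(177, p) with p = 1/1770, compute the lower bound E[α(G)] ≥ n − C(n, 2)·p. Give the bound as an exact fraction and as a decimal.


E[|E(G)|] = C(177, 2)·p = 15576 · (1/1770) = 44/5.
E[α(G)] ≥ n − E[|E(G)|] = 177 − 44/5 = 841/5.
Numerically: ≈ 168.200000.
(This is only a lower bound; the true E[α(G)] may be larger.)

E[α(G)] ≥ 841/5 ≈ 168.200000.


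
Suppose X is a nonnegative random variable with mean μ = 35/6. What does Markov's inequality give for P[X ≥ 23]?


μ = E[X] = 35/6, a = 23.
Markov: P[X ≥ 23] ≤ μ/a = (35/6)/23 = 35/138.
Numerically: ≈ 0.2536.
(Since a = 23 > μ = 5.8333, the bound 35/138 is < 1 and informative.)

P[X ≥ 23] ≤ 35/138 ≈ 0.2536.


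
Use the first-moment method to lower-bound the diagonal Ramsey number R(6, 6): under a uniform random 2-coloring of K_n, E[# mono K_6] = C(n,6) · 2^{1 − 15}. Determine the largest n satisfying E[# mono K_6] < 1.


We need C(n, 6) · 2^{1 − 15} < 1, i.e. C(n, 6) < 2^{15 − 1} = 16384.
Check values of n near the boundary:
  n = 12: C(12, 6) = 924; 924 < 16384? YES
  n = 13: C(13, 6) = 1716; 1716 < 16384? YES
  n = 14: C(14, 6) = 3003; 3003 < 16384? YES
  n = 15: C(15, 6) = 5005; 5005 < 16384? YES
  n = 16: C(16, 6) = 8008; 8008 < 16384? YES
  n = 17: C(17, 6) = 12376; 12376 < 16384? YES
  n = 18: C(18, 6) = 18564; 18564 < 16384? NO
  n = 19: C(19, 6) = 27132; 27132 < 16384? NO
The largest n with C(n, 6) < 16384 is n = 17 (where E[X] = 1547/2048 ≈ 0.75537). Hence R(6, 6) > 17, i.e. R(6, 6) ≥ 18.

Largest n = 17; hence R(6, 6) > 17.


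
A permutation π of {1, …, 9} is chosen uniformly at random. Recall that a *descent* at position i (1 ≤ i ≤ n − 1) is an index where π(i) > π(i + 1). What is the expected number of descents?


Write X = Σ X_I over i = 1, …, 8, with X_I the indicator of one descent.
There are 8 indicators.
For each fixed i, the pair (π(i), π(i+1)) is a uniformly random ordered pair of distinct values from {1, …, 9}; by symmetry P[π(i) > π(i+1)] = 1/2.
By linearity: E[X] = 8 · (1/2) = (9 − 1) · (1/2) = 4 ≈ 4.0000.

E[X] = 4 = 4.0000.


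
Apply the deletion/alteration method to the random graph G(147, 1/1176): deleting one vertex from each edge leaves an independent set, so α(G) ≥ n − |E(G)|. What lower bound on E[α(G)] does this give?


E[|E(G)|] = C(147, 2)·p = 10731 · (1/1176) = 73/8.
E[α(G)] ≥ n − E[|E(G)|] = 147 − 73/8 = 1103/8.
Numerically: ≈ 137.875000.
(This is only a lower bound; the true E[α(G)] may be larger.)

E[α(G)] ≥ 1103/8 ≈ 137.875000.


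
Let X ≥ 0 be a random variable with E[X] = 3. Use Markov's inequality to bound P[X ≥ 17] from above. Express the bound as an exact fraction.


μ = E[X] = 3, a = 17.
Markov: P[X ≥ 17] ≤ μ/a = (3)/17 = 3/17.
Numerically: ≈ 0.17647.
(Since a = 17 > μ = 3.00000, the bound 3/17 is < 1 and informative.)

P[X ≥ 17] ≤ 3/17 ≈ 0.17647.


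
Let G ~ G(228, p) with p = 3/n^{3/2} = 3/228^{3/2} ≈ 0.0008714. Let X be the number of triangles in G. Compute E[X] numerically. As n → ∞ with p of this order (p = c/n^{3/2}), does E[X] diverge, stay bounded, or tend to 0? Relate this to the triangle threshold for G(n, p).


Number of potential triangles: C(228, 3) = 1949476.
Each occurs with probability p³ ≈ (0.0008714)³ ≈ 6.6169363e-10.
By linearity: E[X] = C(228, 3)·p³ ≈ 1949476 · 6.6169363e-10 ≈ 0.00129.
Since α = 3/2 > 1, p = c/n^{3/2} = o(1/n) is below the triangle threshold p ~ 1/n. Asymptotically E[X] ~ (c³/6)·n^{3(1−α)} = (3³/6)·n^{-1.5} → 0, so by Markov's inequality G has no triangles w.h.p.

E[X] ≈ 0.00129; in regime p = Θ(1/n^{3/2}) E[X] tends to 0 (below the triangle threshold p ~ 1/n).
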